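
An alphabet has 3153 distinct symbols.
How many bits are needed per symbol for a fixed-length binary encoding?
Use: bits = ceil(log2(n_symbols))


log2(3153) = 11.6225
Bracket: 2^11 = 2048 < 3153 <= 2^12 = 4096
So ceil(log2(3153)) = 12

bits = ceil(log2(3153)) = ceil(11.6225) = 12 bits


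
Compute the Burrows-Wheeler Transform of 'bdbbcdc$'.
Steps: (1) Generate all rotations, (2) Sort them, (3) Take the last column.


Rotations (sorted):
  0: $bdbbcdc -> last char: c
  1: bbcdc$bd -> last char: d
  2: bcdc$bdb -> last char: b
  3: bdbbcdc$ -> last char: $
  4: c$bdbbcd -> last char: d
  5: cdc$bdbb -> last char: b
  6: dbbcdc$b -> last char: b
  7: dc$bdbbc -> last char: c


BWT = cdb$dbbc


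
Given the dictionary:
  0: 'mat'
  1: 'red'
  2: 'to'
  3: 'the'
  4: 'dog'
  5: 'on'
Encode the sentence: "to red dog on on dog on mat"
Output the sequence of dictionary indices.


Look up each word in the dictionary:
  'to' -> 2
  'red' -> 1
  'dog' -> 4
  'on' -> 5
  'on' -> 5
  'dog' -> 4
  'on' -> 5
  'mat' -> 0

Encoded: [2, 1, 4, 5, 5, 4, 5, 0]


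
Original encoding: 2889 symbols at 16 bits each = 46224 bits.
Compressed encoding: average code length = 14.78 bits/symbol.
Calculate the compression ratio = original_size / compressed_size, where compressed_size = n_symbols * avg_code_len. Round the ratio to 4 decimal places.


original_size = n_symbols * orig_bits = 2889 * 16 = 46224 bits
compressed_size = n_symbols * avg_code_len = 2889 * 14.78 = 42699.42 bits
ratio = original_size / compressed_size = 46224 / 42699.42 = 1.0825

Compression ratio = 1.0825


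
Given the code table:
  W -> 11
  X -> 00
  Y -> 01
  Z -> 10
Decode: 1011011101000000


Decoding:
10 -> Z
11 -> W
01 -> Y
11 -> W
01 -> Y
00 -> X
00 -> X
00 -> X


Result: ZWYWYXXX


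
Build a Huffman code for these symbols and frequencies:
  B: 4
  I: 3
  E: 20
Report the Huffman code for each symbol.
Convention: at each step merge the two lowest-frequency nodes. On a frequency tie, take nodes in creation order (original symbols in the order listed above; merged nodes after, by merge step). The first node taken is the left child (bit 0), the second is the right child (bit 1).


Huffman tree construction:
Step 1: Merge I(3) + B(4) = 7
Step 2: Merge (I+B)(7) + E(20) = 27
Read each symbol's code off the tree from the root (left child = 0, right child = 1).

Codes:
  B: 01 (length 2)
  I: 00 (length 2)
  E: 1 (length 1)
Average code length: 34/27 = 1.2593 bits/symbol


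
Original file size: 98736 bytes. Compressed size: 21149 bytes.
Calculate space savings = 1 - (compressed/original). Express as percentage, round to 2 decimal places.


ratio = compressed/original = 21149/98736 = 0.214197
savings = 1 - ratio = 1 - 0.214197 = 0.785803
as a percentage: 0.785803 * 100 = 78.58%

Space savings = 1 - 21149/98736 = 78.58%


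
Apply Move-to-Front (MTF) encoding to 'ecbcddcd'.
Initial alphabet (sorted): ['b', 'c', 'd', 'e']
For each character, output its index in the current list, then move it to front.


MTF encoding:
'e': index 3 in ['b', 'c', 'd', 'e'] -> ['e', 'b', 'c', 'd']
'c': index 2 in ['e', 'b', 'c', 'd'] -> ['c', 'e', 'b', 'd']
'b': index 2 in ['c', 'e', 'b', 'd'] -> ['b', 'c', 'e', 'd']
'c': index 1 in ['b', 'c', 'e', 'd'] -> ['c', 'b', 'e', 'd']
'd': index 3 in ['c', 'b', 'e', 'd'] -> ['d', 'c', 'b', 'e']
'd': index 0 in ['d', 'c', 'b', 'e'] -> ['d', 'c', 'b', 'e']
'c': index 1 in ['d', 'c', 'b', 'e'] -> ['c', 'd', 'b', 'e']
'd': index 1 in ['c', 'd', 'b', 'e'] -> ['d', 'c', 'b', 'e']


Output: [3, 2, 2, 1, 3, 0, 1, 1]


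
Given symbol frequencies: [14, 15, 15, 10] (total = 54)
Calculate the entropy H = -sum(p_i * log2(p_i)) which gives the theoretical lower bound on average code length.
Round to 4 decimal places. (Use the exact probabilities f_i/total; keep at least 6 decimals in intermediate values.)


Per-symbol terms -p_i * log2(p_i) with p_i = f_i/54:
  p = 14/54 = 0.259259: log2(p) = -1.947533, -p*log2(p) = 0.504916
  p = 15/54 = 0.277778: log2(p) = -1.847997, -p*log2(p) = 0.513332
  p = 15/54 = 0.277778: log2(p) = -1.847997, -p*log2(p) = 0.513332
  p = 10/54 = 0.185185: log2(p) = -2.432959, -p*log2(p) = 0.450548
H = 0.504916 + 0.513332 + 0.513332 + 0.450548 = 1.982128

H = 1.9821 bits/symbol


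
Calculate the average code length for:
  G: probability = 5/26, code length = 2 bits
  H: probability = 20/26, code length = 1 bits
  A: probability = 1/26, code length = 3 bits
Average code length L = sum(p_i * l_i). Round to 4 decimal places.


Weighted contributions p_i * l_i:
  G: (5/26) * 2 = 10/26
  H: (20/26) * 1 = 20/26
  A: (1/26) * 3 = 3/26
Sum = (10 + 20 + 3)/26 = 33/26

L = 33/26 = 1.2692 bits/symbol


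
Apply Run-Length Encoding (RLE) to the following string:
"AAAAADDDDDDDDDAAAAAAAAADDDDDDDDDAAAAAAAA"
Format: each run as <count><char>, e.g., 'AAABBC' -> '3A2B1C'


Scanning runs left to right:
  i=0: run of 'A' x 5 -> '5A'
  i=5: run of 'D' x 9 -> '9D'
  i=14: run of 'A' x 9 -> '9A'
  i=23: run of 'D' x 9 -> '9D'
  i=32: run of 'A' x 8 -> '8A'

RLE = 5A9D9A9D8A


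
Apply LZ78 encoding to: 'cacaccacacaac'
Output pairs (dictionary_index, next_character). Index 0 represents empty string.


LZ78 encoding steps:
Dictionary: {0: ''}
Step 1: w='' (idx 0), next='c' -> output (0, 'c'), add 'c' as idx 1
Step 2: w='' (idx 0), next='a' -> output (0, 'a'), add 'a' as idx 2
Step 3: w='c' (idx 1), next='a' -> output (1, 'a'), add 'ca' as idx 3
Step 4: w='c' (idx 1), next='c' -> output (1, 'c'), add 'cc' as idx 4
Step 5: w='a' (idx 2), next='c' -> output (2, 'c'), add 'ac' as idx 5
Step 6: w='ac' (idx 5), next='a' -> output (5, 'a'), add 'aca' as idx 6
Step 7: w='ac' (idx 5), end of input -> output (5, '')


Encoded: [(0, 'c'), (0, 'a'), (1, 'a'), (1, 'c'), (2, 'c'), (5, 'a'), (5, '')]


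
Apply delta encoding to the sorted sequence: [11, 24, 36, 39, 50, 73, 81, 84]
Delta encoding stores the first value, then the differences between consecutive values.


First value: 11
Deltas:
  24 - 11 = 13
  36 - 24 = 12
  39 - 36 = 3
  50 - 39 = 11
  73 - 50 = 23
  81 - 73 = 8
  84 - 81 = 3


Delta encoded: [11, 13, 12, 3, 11, 23, 8, 3]


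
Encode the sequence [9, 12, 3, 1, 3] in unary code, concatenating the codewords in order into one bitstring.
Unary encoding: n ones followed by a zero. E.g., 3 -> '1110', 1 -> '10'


Encode each number as n ones followed by a terminating 0:
  9 -> 1111111110 (10 bits)
  12 -> 1111111111110 (13 bits)
  3 -> 1110 (4 bits)
  1 -> 10 (2 bits)
  3 -> 1110 (4 bits)
Total length = 10 + 13 + 4 + 2 + 4 = 33 bits.

Unary([9, 12, 3, 1, 3]) = 111111111011111111111101110101110 (33 bits)


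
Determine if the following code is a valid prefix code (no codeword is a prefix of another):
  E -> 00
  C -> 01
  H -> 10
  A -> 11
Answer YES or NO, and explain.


Checking each pair (does one codeword prefix another?):
  E='00' vs C='01': no prefix
  E='00' vs H='10': no prefix
  E='00' vs A='11': no prefix
  C='01' vs E='00': no prefix
  C='01' vs H='10': no prefix
  C='01' vs A='11': no prefix
  H='10' vs E='00': no prefix
  H='10' vs C='01': no prefix
  H='10' vs A='11': no prefix
  A='11' vs E='00': no prefix
  A='11' vs C='01': no prefix
  A='11' vs H='10': no prefix
No violation found over all pairs.

YES -- this is a valid prefix code. No codeword is a prefix of any other codeword.


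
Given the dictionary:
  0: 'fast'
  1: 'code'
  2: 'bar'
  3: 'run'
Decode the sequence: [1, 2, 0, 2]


Look up each index in the dictionary:
  1 -> 'code'
  2 -> 'bar'
  0 -> 'fast'
  2 -> 'bar'

Decoded: "code bar fast bar"


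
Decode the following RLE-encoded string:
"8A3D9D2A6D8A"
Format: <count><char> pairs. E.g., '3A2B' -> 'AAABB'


Expanding each <count><char> pair:
  8A -> 'AAAAAAAA'
  3D -> 'DDD'
  9D -> 'DDDDDDDDD'
  2A -> 'AA'
  6D -> 'DDDDDD'
  8A -> 'AAAAAAAA'

Decoded = AAAAAAAADDDDDDDDDDDDAADDDDDDAAAAAAAA


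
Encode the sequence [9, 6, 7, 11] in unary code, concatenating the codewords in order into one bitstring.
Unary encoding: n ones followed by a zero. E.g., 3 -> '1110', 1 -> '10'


Encode each number as n ones followed by a terminating 0:
  9 -> 1111111110 (10 bits)
  6 -> 1111110 (7 bits)
  7 -> 11111110 (8 bits)
  11 -> 111111111110 (12 bits)
Total length = 10 + 7 + 8 + 12 = 37 bits.

Unary([9, 6, 7, 11]) = 1111111110111111011111110111111111110 (37 bits)


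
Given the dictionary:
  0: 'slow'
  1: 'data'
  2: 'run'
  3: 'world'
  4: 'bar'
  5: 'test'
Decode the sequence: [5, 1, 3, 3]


Look up each index in the dictionary:
  5 -> 'test'
  1 -> 'data'
  3 -> 'world'
  3 -> 'world'

Decoded: "test data world world"


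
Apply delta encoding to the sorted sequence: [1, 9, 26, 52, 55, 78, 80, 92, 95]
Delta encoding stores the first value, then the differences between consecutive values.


First value: 1
Deltas:
  9 - 1 = 8
  26 - 9 = 17
  52 - 26 = 26
  55 - 52 = 3
  78 - 55 = 23
  80 - 78 = 2
  92 - 80 = 12
  95 - 92 = 3


Delta encoded: [1, 8, 17, 26, 3, 23, 2, 12, 3]


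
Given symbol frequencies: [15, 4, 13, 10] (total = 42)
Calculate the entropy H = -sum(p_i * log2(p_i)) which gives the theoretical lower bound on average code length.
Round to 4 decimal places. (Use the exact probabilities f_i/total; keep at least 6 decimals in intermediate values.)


Per-symbol terms -p_i * log2(p_i) with p_i = f_i/42:
  p = 15/42 = 0.357143: log2(p) = -1.485427, -p*log2(p) = 0.530510
  p = 4/42 = 0.095238: log2(p) = -3.392317, -p*log2(p) = 0.323078
  p = 13/42 = 0.309524: log2(p) = -1.691878, -p*log2(p) = 0.523676
  p = 10/42 = 0.238095: log2(p) = -2.070389, -p*log2(p) = 0.492950
H = 0.530510 + 0.323078 + 0.523676 + 0.492950 = 1.870214

H = 1.8702 bits/symbol


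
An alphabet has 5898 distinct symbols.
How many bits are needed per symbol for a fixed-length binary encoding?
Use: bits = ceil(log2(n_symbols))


log2(5898) = 12.526
Bracket: 2^12 = 4096 < 5898 <= 2^13 = 8192
So ceil(log2(5898)) = 13

bits = ceil(log2(5898)) = ceil(12.526) = 13 bits


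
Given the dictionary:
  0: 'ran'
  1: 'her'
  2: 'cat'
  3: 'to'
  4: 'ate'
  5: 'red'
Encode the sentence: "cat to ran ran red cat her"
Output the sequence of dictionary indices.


Look up each word in the dictionary:
  'cat' -> 2
  'to' -> 3
  'ran' -> 0
  'ran' -> 0
  'red' -> 5
  'cat' -> 2
  'her' -> 1

Encoded: [2, 3, 0, 0, 5, 2, 1]


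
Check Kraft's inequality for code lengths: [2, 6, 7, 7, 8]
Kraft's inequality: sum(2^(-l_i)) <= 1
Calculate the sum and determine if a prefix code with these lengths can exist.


Sum = 2^(-2) + 2^(-6) + 2^(-7) + 2^(-7) + 2^(-8)
    = 0.25 + 0.015625 + 0.0078125 + 0.0078125 + 0.00390625
    = 73/256 = 0.28515625
Since 0.28515625 <= 1, Kraft's inequality IS satisfied.
A prefix code with these lengths CAN exist.

Kraft sum = 0.28515625. Satisfied.


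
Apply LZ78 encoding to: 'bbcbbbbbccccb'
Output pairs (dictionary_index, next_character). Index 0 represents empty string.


LZ78 encoding steps:
Dictionary: {0: ''}
Step 1: w='' (idx 0), next='b' -> output (0, 'b'), add 'b' as idx 1
Step 2: w='b' (idx 1), next='c' -> output (1, 'c'), add 'bc' as idx 2
Step 3: w='b' (idx 1), next='b' -> output (1, 'b'), add 'bb' as idx 3
Step 4: w='bb' (idx 3), next='b' -> output (3, 'b'), add 'bbb' as idx 4
Step 5: w='' (idx 0), next='c' -> output (0, 'c'), add 'c' as idx 5
Step 6: w='c' (idx 5), next='c' -> output (5, 'c'), add 'cc' as idx 6
Step 7: w='c' (idx 5), next='b' -> output (5, 'b'), add 'cb' as idx 7


Encoded: [(0, 'b'), (1, 'c'), (1, 'b'), (3, 'b'), (0, 'c'), (5, 'c'), (5, 'b')]


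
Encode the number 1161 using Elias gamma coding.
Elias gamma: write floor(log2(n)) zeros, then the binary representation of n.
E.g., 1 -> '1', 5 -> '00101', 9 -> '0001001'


num_bits = floor(log2(1161)) + 1 = 11
leading_zeros = num_bits - 1 = 10
binary(1161) = 10010001001

Elias gamma(1161) = '0000000000' + '10010001001' = 000000000010010001001 (21 bits)


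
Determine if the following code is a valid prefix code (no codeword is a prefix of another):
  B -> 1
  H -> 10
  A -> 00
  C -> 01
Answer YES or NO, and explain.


Checking each pair (does one codeword prefix another?):
  B='1' vs H='10': prefix -- VIOLATION

NO -- this is NOT a valid prefix code. B (1) is a prefix of H (10).


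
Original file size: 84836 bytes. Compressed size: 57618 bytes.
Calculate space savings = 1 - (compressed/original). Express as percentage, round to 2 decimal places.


ratio = compressed/original = 57618/84836 = 0.679169
savings = 1 - ratio = 1 - 0.679169 = 0.320831
as a percentage: 0.320831 * 100 = 32.08%

Space savings = 1 - 57618/84836 = 32.08%


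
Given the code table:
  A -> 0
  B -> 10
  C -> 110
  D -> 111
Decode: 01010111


Decoding:
0 -> A
10 -> B
10 -> B
111 -> D


Result: ABBD


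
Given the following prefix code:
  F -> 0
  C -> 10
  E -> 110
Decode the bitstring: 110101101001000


Decoding step by step:
Bits 110 -> E
Bits 10 -> C
Bits 110 -> E
Bits 10 -> C
Bits 0 -> F
Bits 10 -> C
Bits 0 -> F
Bits 0 -> F


Decoded message: ECECFCFF


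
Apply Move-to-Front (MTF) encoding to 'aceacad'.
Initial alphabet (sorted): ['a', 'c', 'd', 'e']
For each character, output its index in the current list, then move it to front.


MTF encoding:
'a': index 0 in ['a', 'c', 'd', 'e'] -> ['a', 'c', 'd', 'e']
'c': index 1 in ['a', 'c', 'd', 'e'] -> ['c', 'a', 'd', 'e']
'e': index 3 in ['c', 'a', 'd', 'e'] -> ['e', 'c', 'a', 'd']
'a': index 2 in ['e', 'c', 'a', 'd'] -> ['a', 'e', 'c', 'd']
'c': index 2 in ['a', 'e', 'c', 'd'] -> ['c', 'a', 'e', 'd']
'a': index 1 in ['c', 'a', 'e', 'd'] -> ['a', 'c', 'e', 'd']
'd': index 3 in ['a', 'c', 'e', 'd'] -> ['d', 'a', 'c', 'e']


Output: [0, 1, 3, 2, 2, 1, 3]


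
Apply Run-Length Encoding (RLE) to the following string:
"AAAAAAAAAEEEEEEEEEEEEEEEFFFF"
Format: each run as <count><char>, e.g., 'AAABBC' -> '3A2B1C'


Scanning runs left to right:
  i=0: run of 'A' x 9 -> '9A'
  i=9: run of 'E' x 15 -> '15E'
  i=24: run of 'F' x 4 -> '4F'

RLE = 9A15E4F


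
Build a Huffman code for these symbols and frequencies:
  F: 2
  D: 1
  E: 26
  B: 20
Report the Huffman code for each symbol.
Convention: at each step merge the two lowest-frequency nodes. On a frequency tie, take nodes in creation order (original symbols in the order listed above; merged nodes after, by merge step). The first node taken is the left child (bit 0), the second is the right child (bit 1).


Huffman tree construction:
Step 1: Merge D(1) + F(2) = 3
Step 2: Merge (D+F)(3) + B(20) = 23
Step 3: Merge ((D+F)+B)(23) + E(26) = 49
Read each symbol's code off the tree from the root (left child = 0, right child = 1).

Codes:
  F: 001 (length 3)
  D: 000 (length 3)
  E: 1 (length 1)
  B: 01 (length 2)
Average code length: 75/49 = 1.5306 bits/symbol


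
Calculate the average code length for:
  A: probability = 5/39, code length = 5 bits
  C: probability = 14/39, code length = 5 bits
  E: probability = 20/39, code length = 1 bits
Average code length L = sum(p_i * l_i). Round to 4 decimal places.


Weighted contributions p_i * l_i:
  A: (5/39) * 5 = 25/39
  C: (14/39) * 5 = 70/39
  E: (20/39) * 1 = 20/39
Sum = (25 + 70 + 20)/39 = 115/39

L = 115/39 = 2.9487 bits/symbol


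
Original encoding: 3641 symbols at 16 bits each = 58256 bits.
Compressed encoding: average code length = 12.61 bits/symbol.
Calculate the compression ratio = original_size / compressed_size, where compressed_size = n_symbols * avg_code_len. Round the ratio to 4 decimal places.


original_size = n_symbols * orig_bits = 3641 * 16 = 58256 bits
compressed_size = n_symbols * avg_code_len = 3641 * 12.61 = 45913.01 bits
ratio = original_size / compressed_size = 58256 / 45913.01 = 1.2688

Compression ratio = 1.2688


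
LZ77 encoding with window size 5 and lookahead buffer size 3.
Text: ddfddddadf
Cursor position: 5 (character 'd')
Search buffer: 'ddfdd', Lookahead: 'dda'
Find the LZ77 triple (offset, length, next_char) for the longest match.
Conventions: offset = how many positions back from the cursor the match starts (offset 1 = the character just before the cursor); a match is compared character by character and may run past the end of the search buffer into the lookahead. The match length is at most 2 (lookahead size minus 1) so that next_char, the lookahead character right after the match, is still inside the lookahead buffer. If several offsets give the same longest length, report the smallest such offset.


Try each offset into the search buffer:
  offset=1 (pos 4, char 'd'): match length 2
  offset=2 (pos 3, char 'd'): match length 2
  offset=3 (pos 2, char 'f'): match length 0
  offset=4 (pos 1, char 'd'): match length 1
  offset=5 (pos 0, char 'd'): match length 2
Longest match has length 2, found at offsets 1, 2, 5; take the smallest, offset 1.
next_char = character at position 5 + 2 = 7 -> 'a'

Best match: offset=1, length=2 (matching 'dd' starting at position 4)
LZ77 triple: (1, 2, 'a')


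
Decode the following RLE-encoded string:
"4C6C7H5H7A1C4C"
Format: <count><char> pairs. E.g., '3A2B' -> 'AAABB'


Expanding each <count><char> pair:
  4C -> 'CCCC'
  6C -> 'CCCCCC'
  7H -> 'HHHHHHH'
  5H -> 'HHHHH'
  7A -> 'AAAAAAA'
  1C -> 'C'
  4C -> 'CCCC'

Decoded = CCCCCCCCCCHHHHHHHHHHHHAAAAAAACCCCC


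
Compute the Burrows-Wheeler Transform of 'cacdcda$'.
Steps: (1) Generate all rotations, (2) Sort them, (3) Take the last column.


Rotations (sorted):
  0: $cacdcda -> last char: a
  1: a$cacdcd -> last char: d
  2: acdcda$c -> last char: c
  3: cacdcda$ -> last char: $
  4: cda$cacd -> last char: d
  5: cdcda$ca -> last char: a
  6: da$cacdc -> last char: c
  7: dcda$cac -> last char: c


BWT = adc$dacc


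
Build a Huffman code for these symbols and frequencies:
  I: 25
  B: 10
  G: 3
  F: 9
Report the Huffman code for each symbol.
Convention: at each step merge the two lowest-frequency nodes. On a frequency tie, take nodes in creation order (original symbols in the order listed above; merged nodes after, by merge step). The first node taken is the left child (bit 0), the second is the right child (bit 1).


Huffman tree construction:
Step 1: Merge G(3) + F(9) = 12
Step 2: Merge B(10) + (G+F)(12) = 22
Step 3: Merge (B+(G+F))(22) + I(25) = 47
Read each symbol's code off the tree from the root (left child = 0, right child = 1).

Codes:
  I: 1 (length 1)
  B: 00 (length 2)
  G: 010 (length 3)
  F: 011 (length 3)
Average code length: 81/47 = 1.7234 bits/symbol


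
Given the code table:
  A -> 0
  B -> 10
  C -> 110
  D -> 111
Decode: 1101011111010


Decoding:
110 -> C
10 -> B
111 -> D
110 -> C
10 -> B


Result: CBDCB


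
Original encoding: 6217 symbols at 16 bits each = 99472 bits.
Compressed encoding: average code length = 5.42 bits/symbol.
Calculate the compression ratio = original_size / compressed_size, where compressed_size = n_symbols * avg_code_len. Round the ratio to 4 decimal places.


original_size = n_symbols * orig_bits = 6217 * 16 = 99472 bits
compressed_size = n_symbols * avg_code_len = 6217 * 5.42 = 33696.14 bits
ratio = original_size / compressed_size = 99472 / 33696.14 = 2.952

Compression ratio = 2.952


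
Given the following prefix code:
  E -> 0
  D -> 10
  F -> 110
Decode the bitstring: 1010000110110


Decoding step by step:
Bits 10 -> D
Bits 10 -> D
Bits 0 -> E
Bits 0 -> E
Bits 0 -> E
Bits 110 -> F
Bits 110 -> F


Decoded message: DDEEEFF


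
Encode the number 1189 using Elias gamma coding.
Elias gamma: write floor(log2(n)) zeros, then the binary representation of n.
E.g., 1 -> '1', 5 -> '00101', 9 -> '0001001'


num_bits = floor(log2(1189)) + 1 = 11
leading_zeros = num_bits - 1 = 10
binary(1189) = 10010100101

Elias gamma(1189) = '0000000000' + '10010100101' = 000000000010010100101 (21 bits)


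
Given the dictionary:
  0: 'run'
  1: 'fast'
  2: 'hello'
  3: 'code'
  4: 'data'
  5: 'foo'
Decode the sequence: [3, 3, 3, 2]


Look up each index in the dictionary:
  3 -> 'code'
  3 -> 'code'
  3 -> 'code'
  2 -> 'hello'

Decoded: "code code code hello"


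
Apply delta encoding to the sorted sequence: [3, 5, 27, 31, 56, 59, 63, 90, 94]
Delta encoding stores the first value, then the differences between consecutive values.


First value: 3
Deltas:
  5 - 3 = 2
  27 - 5 = 22
  31 - 27 = 4
  56 - 31 = 25
  59 - 56 = 3
  63 - 59 = 4
  90 - 63 = 27
  94 - 90 = 4


Delta encoded: [3, 2, 22, 4, 25, 3, 4, 27, 4]


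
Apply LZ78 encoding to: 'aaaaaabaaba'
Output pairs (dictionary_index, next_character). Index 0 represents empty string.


LZ78 encoding steps:
Dictionary: {0: ''}
Step 1: w='' (idx 0), next='a' -> output (0, 'a'), add 'a' as idx 1
Step 2: w='a' (idx 1), next='a' -> output (1, 'a'), add 'aa' as idx 2
Step 3: w='aa' (idx 2), next='a' -> output (2, 'a'), add 'aaa' as idx 3
Step 4: w='' (idx 0), next='b' -> output (0, 'b'), add 'b' as idx 4
Step 5: w='aa' (idx 2), next='b' -> output (2, 'b'), add 'aab' as idx 5
Step 6: w='a' (idx 1), end of input -> output (1, '')


Encoded: [(0, 'a'), (1, 'a'), (2, 'a'), (0, 'b'), (2, 'b'), (1, '')]


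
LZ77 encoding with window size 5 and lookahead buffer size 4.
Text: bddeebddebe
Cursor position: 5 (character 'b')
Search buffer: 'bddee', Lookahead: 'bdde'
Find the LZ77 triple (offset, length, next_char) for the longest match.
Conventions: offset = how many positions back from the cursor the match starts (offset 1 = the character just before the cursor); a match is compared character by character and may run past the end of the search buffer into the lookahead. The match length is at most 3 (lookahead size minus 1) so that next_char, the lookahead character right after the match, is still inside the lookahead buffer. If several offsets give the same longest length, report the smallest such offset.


Try each offset into the search buffer:
  offset=1 (pos 4, char 'e'): match length 0
  offset=2 (pos 3, char 'e'): match length 0
  offset=3 (pos 2, char 'd'): match length 0
  offset=4 (pos 1, char 'd'): match length 0
  offset=5 (pos 0, char 'b'): match length 3
Longest match has length 3 at offset 5.
next_char = character at position 5 + 3 = 8 -> 'e'

Best match: offset=5, length=3 (matching 'bdd' starting at position 0)
LZ77 triple: (5, 3, 'e')


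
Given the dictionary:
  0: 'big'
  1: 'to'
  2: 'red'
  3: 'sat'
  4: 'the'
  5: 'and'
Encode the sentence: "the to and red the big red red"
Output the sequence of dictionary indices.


Look up each word in the dictionary:
  'the' -> 4
  'to' -> 1
  'and' -> 5
  'red' -> 2
  'the' -> 4
  'big' -> 0
  'red' -> 2
  'red' -> 2

Encoded: [4, 1, 5, 2, 4, 0, 2, 2]


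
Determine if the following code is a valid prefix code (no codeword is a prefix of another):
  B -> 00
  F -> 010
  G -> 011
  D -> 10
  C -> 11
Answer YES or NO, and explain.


Checking each pair (does one codeword prefix another?):
  B='00' vs F='010': no prefix
  B='00' vs G='011': no prefix
  B='00' vs D='10': no prefix
  B='00' vs C='11': no prefix
  F='010' vs B='00': no prefix
  F='010' vs G='011': no prefix
  F='010' vs D='10': no prefix
  F='010' vs C='11': no prefix
  G='011' vs B='00': no prefix
  G='011' vs F='010': no prefix
  G='011' vs D='10': no prefix
  G='011' vs C='11': no prefix
  D='10' vs B='00': no prefix
  D='10' vs F='010': no prefix
  D='10' vs G='011': no prefix
  D='10' vs C='11': no prefix
  C='11' vs B='00': no prefix
  C='11' vs F='010': no prefix
  C='11' vs G='011': no prefix
  C='11' vs D='10': no prefix
No violation found over all pairs.

YES -- this is a valid prefix code. No codeword is a prefix of any other codeword.


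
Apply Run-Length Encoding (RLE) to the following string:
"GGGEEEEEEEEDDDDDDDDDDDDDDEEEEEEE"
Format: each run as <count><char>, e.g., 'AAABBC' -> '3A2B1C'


Scanning runs left to right:
  i=0: run of 'G' x 3 -> '3G'
  i=3: run of 'E' x 8 -> '8E'
  i=11: run of 'D' x 14 -> '14D'
  i=25: run of 'E' x 7 -> '7E'

RLE = 3G8E14D7E


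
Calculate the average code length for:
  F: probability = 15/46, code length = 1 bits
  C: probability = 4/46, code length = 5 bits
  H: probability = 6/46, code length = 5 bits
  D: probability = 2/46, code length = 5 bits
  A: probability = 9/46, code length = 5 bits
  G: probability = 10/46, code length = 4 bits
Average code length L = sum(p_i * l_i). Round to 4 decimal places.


Weighted contributions p_i * l_i:
  F: (15/46) * 1 = 15/46
  C: (4/46) * 5 = 20/46
  H: (6/46) * 5 = 30/46
  D: (2/46) * 5 = 10/46
  A: (9/46) * 5 = 45/46
  G: (10/46) * 4 = 40/46
Sum = (15 + 20 + 30 + 10 + 45 + 40)/46 = 160/46

L = 160/46 = 3.4783 bits/symbol


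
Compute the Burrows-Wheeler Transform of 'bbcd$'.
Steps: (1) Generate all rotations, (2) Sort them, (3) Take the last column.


Rotations (sorted):
  0: $bbcd -> last char: d
  1: bbcd$ -> last char: $
  2: bcd$b -> last char: b
  3: cd$bb -> last char: b
  4: d$bbc -> last char: c


BWT = d$bbc


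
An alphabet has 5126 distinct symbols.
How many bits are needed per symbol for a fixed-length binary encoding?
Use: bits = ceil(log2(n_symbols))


log2(5126) = 12.3236
Bracket: 2^12 = 4096 < 5126 <= 2^13 = 8192
So ceil(log2(5126)) = 13

bits = ceil(log2(5126)) = ceil(12.3236) = 13 bits


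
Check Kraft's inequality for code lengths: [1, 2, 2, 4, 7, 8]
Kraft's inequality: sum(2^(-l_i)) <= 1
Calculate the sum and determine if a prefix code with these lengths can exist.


Sum = 2^(-1) + 2^(-2) + 2^(-2) + 2^(-4) + 2^(-7) + 2^(-8)
    = 0.5 + 0.25 + 0.25 + 0.0625 + 0.0078125 + 0.00390625
    = 275/256 = 1.07421875
Since 1.07421875 > 1, Kraft's inequality is NOT satisfied.
A prefix code with these lengths CANNOT exist.

Kraft sum = 1.07421875. Not satisfied.


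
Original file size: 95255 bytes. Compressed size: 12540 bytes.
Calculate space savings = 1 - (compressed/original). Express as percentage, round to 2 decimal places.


ratio = compressed/original = 12540/95255 = 0.131647
savings = 1 - ratio = 1 - 0.131647 = 0.868353
as a percentage: 0.868353 * 100 = 86.84%

Space savings = 1 - 12540/95255 = 86.84%


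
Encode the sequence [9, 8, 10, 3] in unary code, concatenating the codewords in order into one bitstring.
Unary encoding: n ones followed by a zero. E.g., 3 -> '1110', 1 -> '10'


Encode each number as n ones followed by a terminating 0:
  9 -> 1111111110 (10 bits)
  8 -> 111111110 (9 bits)
  10 -> 11111111110 (11 bits)
  3 -> 1110 (4 bits)
Total length = 10 + 9 + 11 + 4 = 34 bits.

Unary([9, 8, 10, 3]) = 1111111110111111110111111111101110 (34 bits)


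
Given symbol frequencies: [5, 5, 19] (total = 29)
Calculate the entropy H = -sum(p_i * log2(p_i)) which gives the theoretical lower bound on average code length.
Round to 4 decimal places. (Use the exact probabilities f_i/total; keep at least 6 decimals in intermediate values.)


Per-symbol terms -p_i * log2(p_i) with p_i = f_i/29:
  p = 5/29 = 0.172414: log2(p) = -2.536053, -p*log2(p) = 0.437251
  p = 5/29 = 0.172414: log2(p) = -2.536053, -p*log2(p) = 0.437251
  p = 19/29 = 0.655172: log2(p) = -0.610053, -p*log2(p) = 0.399690
H = 0.437251 + 0.437251 + 0.399690 = 1.274192

H = 1.2742 bits/symbol


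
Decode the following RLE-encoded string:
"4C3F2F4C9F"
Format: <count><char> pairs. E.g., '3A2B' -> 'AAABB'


Expanding each <count><char> pair:
  4C -> 'CCCC'
  3F -> 'FFF'
  2F -> 'FF'
  4C -> 'CCCC'
  9F -> 'FFFFFFFFF'

Decoded = CCCCFFFFFCCCCFFFFFFFFF


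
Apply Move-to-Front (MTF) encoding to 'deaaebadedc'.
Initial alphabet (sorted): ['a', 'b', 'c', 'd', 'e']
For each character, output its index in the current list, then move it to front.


MTF encoding:
'd': index 3 in ['a', 'b', 'c', 'd', 'e'] -> ['d', 'a', 'b', 'c', 'e']
'e': index 4 in ['d', 'a', 'b', 'c', 'e'] -> ['e', 'd', 'a', 'b', 'c']
'a': index 2 in ['e', 'd', 'a', 'b', 'c'] -> ['a', 'e', 'd', 'b', 'c']
'a': index 0 in ['a', 'e', 'd', 'b', 'c'] -> ['a', 'e', 'd', 'b', 'c']
'e': index 1 in ['a', 'e', 'd', 'b', 'c'] -> ['e', 'a', 'd', 'b', 'c']
'b': index 3 in ['e', 'a', 'd', 'b', 'c'] -> ['b', 'e', 'a', 'd', 'c']
'a': index 2 in ['b', 'e', 'a', 'd', 'c'] -> ['a', 'b', 'e', 'd', 'c']
'd': index 3 in ['a', 'b', 'e', 'd', 'c'] -> ['d', 'a', 'b', 'e', 'c']
'e': index 3 in ['d', 'a', 'b', 'e', 'c'] -> ['e', 'd', 'a', 'b', 'c']
'd': index 1 in ['e', 'd', 'a', 'b', 'c'] -> ['d', 'e', 'a', 'b', 'c']
'c': index 4 in ['d', 'e', 'a', 'b', 'c'] -> ['c', 'd', 'e', 'a', 'b']


Output: [3, 4, 2, 0, 1, 3, 2, 3, 3, 1, 4]


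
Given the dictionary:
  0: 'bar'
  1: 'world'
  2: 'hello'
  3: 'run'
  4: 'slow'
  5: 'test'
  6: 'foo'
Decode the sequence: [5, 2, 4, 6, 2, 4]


Look up each index in the dictionary:
  5 -> 'test'
  2 -> 'hello'
  4 -> 'slow'
  6 -> 'foo'
  2 -> 'hello'
  4 -> 'slow'

Decoded: "test hello slow foo hello slow"


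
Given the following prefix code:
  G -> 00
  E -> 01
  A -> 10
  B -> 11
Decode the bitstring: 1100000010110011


Decoding step by step:
Bits 11 -> B
Bits 00 -> G
Bits 00 -> G
Bits 00 -> G
Bits 10 -> A
Bits 11 -> B
Bits 00 -> G
Bits 11 -> B


Decoded message: BGGGABGB


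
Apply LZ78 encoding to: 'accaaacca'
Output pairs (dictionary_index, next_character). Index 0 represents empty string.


LZ78 encoding steps:
Dictionary: {0: ''}
Step 1: w='' (idx 0), next='a' -> output (0, 'a'), add 'a' as idx 1
Step 2: w='' (idx 0), next='c' -> output (0, 'c'), add 'c' as idx 2
Step 3: w='c' (idx 2), next='a' -> output (2, 'a'), add 'ca' as idx 3
Step 4: w='a' (idx 1), next='a' -> output (1, 'a'), add 'aa' as idx 4
Step 5: w='c' (idx 2), next='c' -> output (2, 'c'), add 'cc' as idx 5
Step 6: w='a' (idx 1), end of input -> output (1, '')


Encoded: [(0, 'a'), (0, 'c'), (2, 'a'), (1, 'a'), (2, 'c'), (1, '')]


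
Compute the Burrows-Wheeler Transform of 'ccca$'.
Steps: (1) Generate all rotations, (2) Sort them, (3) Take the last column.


Rotations (sorted):
  0: $ccca -> last char: a
  1: a$ccc -> last char: c
  2: ca$cc -> last char: c
  3: cca$c -> last char: c
  4: ccca$ -> last char: $


BWT = accc$


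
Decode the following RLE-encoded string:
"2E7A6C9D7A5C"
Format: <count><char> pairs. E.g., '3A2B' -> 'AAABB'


Expanding each <count><char> pair:
  2E -> 'EE'
  7A -> 'AAAAAAA'
  6C -> 'CCCCCC'
  9D -> 'DDDDDDDDD'
  7A -> 'AAAAAAA'
  5C -> 'CCCCC'

Decoded = EEAAAAAAACCCCCCDDDDDDDDDAAAAAAACCCCC


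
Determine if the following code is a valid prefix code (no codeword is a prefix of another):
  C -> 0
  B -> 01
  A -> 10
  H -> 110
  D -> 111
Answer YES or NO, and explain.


Checking each pair (does one codeword prefix another?):
  C='0' vs B='01': prefix -- VIOLATION

NO -- this is NOT a valid prefix code. C (0) is a prefix of B (01).


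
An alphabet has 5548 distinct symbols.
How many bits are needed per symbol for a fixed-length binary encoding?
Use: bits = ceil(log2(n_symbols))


log2(5548) = 12.4378
Bracket: 2^12 = 4096 < 5548 <= 2^13 = 8192
So ceil(log2(5548)) = 13

bits = ceil(log2(5548)) = ceil(12.4378) = 13 bits


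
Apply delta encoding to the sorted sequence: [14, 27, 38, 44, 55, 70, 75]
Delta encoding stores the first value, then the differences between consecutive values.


First value: 14
Deltas:
  27 - 14 = 13
  38 - 27 = 11
  44 - 38 = 6
  55 - 44 = 11
  70 - 55 = 15
  75 - 70 = 5


Delta encoded: [14, 13, 11, 6, 11, 15, 5]


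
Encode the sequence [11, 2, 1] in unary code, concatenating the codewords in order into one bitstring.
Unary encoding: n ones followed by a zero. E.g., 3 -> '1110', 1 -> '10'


Encode each number as n ones followed by a terminating 0:
  11 -> 111111111110 (12 bits)
  2 -> 110 (3 bits)
  1 -> 10 (2 bits)
Total length = 12 + 3 + 2 = 17 bits.

Unary([11, 2, 1]) = 11111111111011010 (17 bits)


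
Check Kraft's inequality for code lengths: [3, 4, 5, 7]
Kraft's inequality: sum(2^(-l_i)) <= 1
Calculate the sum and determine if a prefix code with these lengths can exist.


Sum = 2^(-3) + 2^(-4) + 2^(-5) + 2^(-7)
    = 0.125 + 0.0625 + 0.03125 + 0.0078125
    = 29/128 = 0.2265625
Since 0.2265625 <= 1, Kraft's inequality IS satisfied.
A prefix code with these lengths CAN exist.

Kraft sum = 0.2265625. Satisfied.


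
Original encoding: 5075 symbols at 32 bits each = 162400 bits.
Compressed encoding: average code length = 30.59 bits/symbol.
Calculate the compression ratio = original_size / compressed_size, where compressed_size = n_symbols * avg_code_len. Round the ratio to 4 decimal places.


original_size = n_symbols * orig_bits = 5075 * 32 = 162400 bits
compressed_size = n_symbols * avg_code_len = 5075 * 30.59 = 155244.25 bits
ratio = original_size / compressed_size = 162400 / 155244.25 = 1.0461

Compression ratio = 1.0461


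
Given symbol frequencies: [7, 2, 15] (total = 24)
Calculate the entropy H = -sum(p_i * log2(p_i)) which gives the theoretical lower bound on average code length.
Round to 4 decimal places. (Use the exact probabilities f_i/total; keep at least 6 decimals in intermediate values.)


Per-symbol terms -p_i * log2(p_i) with p_i = f_i/24:
  p = 7/24 = 0.291667: log2(p) = -1.777608, -p*log2(p) = 0.518469
  p = 2/24 = 0.083333: log2(p) = -3.584963, -p*log2(p) = 0.298747
  p = 15/24 = 0.625000: log2(p) = -0.678072, -p*log2(p) = 0.423795
H = 0.518469 + 0.298747 + 0.423795 = 1.241011

H = 1.241 bits/symbol


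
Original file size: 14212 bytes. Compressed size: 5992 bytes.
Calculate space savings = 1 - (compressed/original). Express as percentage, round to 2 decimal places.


ratio = compressed/original = 5992/14212 = 0.421616
savings = 1 - ratio = 1 - 0.421616 = 0.578384
as a percentage: 0.578384 * 100 = 57.84%

Space savings = 1 - 5992/14212 = 57.84%


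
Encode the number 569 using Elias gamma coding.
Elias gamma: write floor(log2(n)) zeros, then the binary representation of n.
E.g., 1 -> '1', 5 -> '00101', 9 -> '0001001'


num_bits = floor(log2(569)) + 1 = 10
leading_zeros = num_bits - 1 = 9
binary(569) = 1000111001

Elias gamma(569) = '000000000' + '1000111001' = 0000000001000111001 (19 bits)


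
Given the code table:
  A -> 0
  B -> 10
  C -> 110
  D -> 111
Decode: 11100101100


Decoding:
111 -> D
0 -> A
0 -> A
10 -> B
110 -> C
0 -> A


Result: DAABCA


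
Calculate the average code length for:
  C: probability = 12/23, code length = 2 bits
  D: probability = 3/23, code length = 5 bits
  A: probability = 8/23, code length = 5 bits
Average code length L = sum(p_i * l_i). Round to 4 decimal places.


Weighted contributions p_i * l_i:
  C: (12/23) * 2 = 24/23
  D: (3/23) * 5 = 15/23
  A: (8/23) * 5 = 40/23
Sum = (24 + 15 + 40)/23 = 79/23

L = 79/23 = 3.4348 bits/symbol


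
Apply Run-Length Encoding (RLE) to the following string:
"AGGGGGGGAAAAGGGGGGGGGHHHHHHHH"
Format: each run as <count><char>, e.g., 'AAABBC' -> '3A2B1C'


Scanning runs left to right:
  i=0: run of 'A' x 1 -> '1A'
  i=1: run of 'G' x 7 -> '7G'
  i=8: run of 'A' x 4 -> '4A'
  i=12: run of 'G' x 9 -> '9G'
  i=21: run of 'H' x 8 -> '8H'

RLE = 1A7G4A9G8H


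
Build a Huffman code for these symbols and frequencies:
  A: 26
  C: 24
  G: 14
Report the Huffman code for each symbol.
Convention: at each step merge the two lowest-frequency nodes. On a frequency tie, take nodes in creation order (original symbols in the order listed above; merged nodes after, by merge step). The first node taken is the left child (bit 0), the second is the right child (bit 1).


Huffman tree construction:
Step 1: Merge G(14) + C(24) = 38
Step 2: Merge A(26) + (G+C)(38) = 64
Read each symbol's code off the tree from the root (left child = 0, right child = 1).

Codes:
  A: 0 (length 1)
  C: 11 (length 2)
  G: 10 (length 2)
Average code length: 102/64 = 1.5938 bits/symbol


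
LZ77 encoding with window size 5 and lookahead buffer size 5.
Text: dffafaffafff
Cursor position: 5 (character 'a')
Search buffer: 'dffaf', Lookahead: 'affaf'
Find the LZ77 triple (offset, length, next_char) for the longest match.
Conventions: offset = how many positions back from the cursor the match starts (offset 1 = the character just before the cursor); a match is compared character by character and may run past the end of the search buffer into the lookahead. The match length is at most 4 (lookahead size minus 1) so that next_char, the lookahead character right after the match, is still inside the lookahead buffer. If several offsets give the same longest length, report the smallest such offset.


Try each offset into the search buffer:
  offset=1 (pos 4, char 'f'): match length 0
  offset=2 (pos 3, char 'a'): match length 2
  offset=3 (pos 2, char 'f'): match length 0
  offset=4 (pos 1, char 'f'): match length 0
  offset=5 (pos 0, char 'd'): match length 0
Longest match has length 2 at offset 2.
next_char = character at position 5 + 2 = 7 -> 'f'

Best match: offset=2, length=2 (matching 'af' starting at position 3)
LZ77 triple: (2, 2, 'f')


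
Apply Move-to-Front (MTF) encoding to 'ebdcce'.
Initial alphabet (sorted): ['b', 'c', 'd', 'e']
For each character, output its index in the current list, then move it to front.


MTF encoding:
'e': index 3 in ['b', 'c', 'd', 'e'] -> ['e', 'b', 'c', 'd']
'b': index 1 in ['e', 'b', 'c', 'd'] -> ['b', 'e', 'c', 'd']
'd': index 3 in ['b', 'e', 'c', 'd'] -> ['d', 'b', 'e', 'c']
'c': index 3 in ['d', 'b', 'e', 'c'] -> ['c', 'd', 'b', 'e']
'c': index 0 in ['c', 'd', 'b', 'e'] -> ['c', 'd', 'b', 'e']
'e': index 3 in ['c', 'd', 'b', 'e'] -> ['e', 'c', 'd', 'b']


Output: [3, 1, 3, 3, 0, 3]


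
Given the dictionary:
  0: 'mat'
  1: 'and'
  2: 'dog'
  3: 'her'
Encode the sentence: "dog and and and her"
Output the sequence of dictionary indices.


Look up each word in the dictionary:
  'dog' -> 2
  'and' -> 1
  'and' -> 1
  'and' -> 1
  'her' -> 3

Encoded: [2, 1, 1, 1, 3]


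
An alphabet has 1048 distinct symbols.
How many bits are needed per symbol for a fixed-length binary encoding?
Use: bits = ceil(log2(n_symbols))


log2(1048) = 10.0334
Bracket: 2^10 = 1024 < 1048 <= 2^11 = 2048
So ceil(log2(1048)) = 11

bits = ceil(log2(1048)) = ceil(10.0334) = 11 bits


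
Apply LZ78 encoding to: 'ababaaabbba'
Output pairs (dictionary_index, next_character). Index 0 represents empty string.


LZ78 encoding steps:
Dictionary: {0: ''}
Step 1: w='' (idx 0), next='a' -> output (0, 'a'), add 'a' as idx 1
Step 2: w='' (idx 0), next='b' -> output (0, 'b'), add 'b' as idx 2
Step 3: w='a' (idx 1), next='b' -> output (1, 'b'), add 'ab' as idx 3
Step 4: w='a' (idx 1), next='a' -> output (1, 'a'), add 'aa' as idx 4
Step 5: w='ab' (idx 3), next='b' -> output (3, 'b'), add 'abb' as idx 5
Step 6: w='b' (idx 2), next='a' -> output (2, 'a'), add 'ba' as idx 6


Encoded: [(0, 'a'), (0, 'b'), (1, 'b'), (1, 'a'), (3, 'b'), (2, 'a')]


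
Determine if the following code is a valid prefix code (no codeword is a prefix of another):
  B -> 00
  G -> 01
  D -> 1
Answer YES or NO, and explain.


Checking each pair (does one codeword prefix another?):
  B='00' vs G='01': no prefix
  B='00' vs D='1': no prefix
  G='01' vs B='00': no prefix
  G='01' vs D='1': no prefix
  D='1' vs B='00': no prefix
  D='1' vs G='01': no prefix
No violation found over all pairs.

YES -- this is a valid prefix code. No codeword is a prefix of any other codeword.


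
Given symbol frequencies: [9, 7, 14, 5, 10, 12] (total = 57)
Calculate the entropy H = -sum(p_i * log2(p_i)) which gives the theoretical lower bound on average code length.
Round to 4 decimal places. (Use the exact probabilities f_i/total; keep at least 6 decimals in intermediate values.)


Per-symbol terms -p_i * log2(p_i) with p_i = f_i/57:
  p = 9/57 = 0.157895: log2(p) = -2.662965, -p*log2(p) = 0.420468
  p = 7/57 = 0.122807: log2(p) = -3.025535, -p*log2(p) = 0.371557
  p = 14/57 = 0.245614: log2(p) = -2.025535, -p*log2(p) = 0.497500
  p = 5/57 = 0.087719: log2(p) = -3.510962, -p*log2(p) = 0.307979
  p = 10/57 = 0.175439: log2(p) = -2.510962, -p*log2(p) = 0.440520
  p = 12/57 = 0.210526: log2(p) = -2.247928, -p*log2(p) = 0.473248
H = 0.420468 + 0.371557 + 0.497500 + 0.307979 + 0.440520 + 0.473248 = 2.511272

H = 2.5113 bits/symbol


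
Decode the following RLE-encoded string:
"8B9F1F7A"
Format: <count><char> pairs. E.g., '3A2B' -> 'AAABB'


Expanding each <count><char> pair:
  8B -> 'BBBBBBBB'
  9F -> 'FFFFFFFFF'
  1F -> 'F'
  7A -> 'AAAAAAA'

Decoded = BBBBBBBBFFFFFFFFFFAAAAAAA


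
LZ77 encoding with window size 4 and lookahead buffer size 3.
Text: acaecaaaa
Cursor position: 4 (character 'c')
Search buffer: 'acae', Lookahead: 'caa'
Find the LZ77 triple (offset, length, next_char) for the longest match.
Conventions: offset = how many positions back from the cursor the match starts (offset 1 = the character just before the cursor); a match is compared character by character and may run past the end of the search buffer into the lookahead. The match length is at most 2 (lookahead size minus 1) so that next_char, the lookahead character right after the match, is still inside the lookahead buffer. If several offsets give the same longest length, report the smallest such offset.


Try each offset into the search buffer:
  offset=1 (pos 3, char 'e'): match length 0
  offset=2 (pos 2, char 'a'): match length 0
  offset=3 (pos 1, char 'c'): match length 2
  offset=4 (pos 0, char 'a'): match length 0
Longest match has length 2 at offset 3.
next_char = character at position 4 + 2 = 6 -> 'a'

Best match: offset=3, length=2 (matching 'ca' starting at position 1)
LZ77 triple: (3, 2, 'a')
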